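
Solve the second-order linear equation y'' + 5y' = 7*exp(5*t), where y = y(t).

y = C2 + 7*exp(5*t)/50 + C1*exp(-5*t)

Characteristic equation r² + 5r = 0 factors as (r + 5)r = 0, so r = -5, 0.
Hence y_h = C1*exp(-5*t) + C2.
Try y_p = A*exp(5*t). Substituting into the equation and dividing by exp(5*t) gives A = 7/50, so y_p = 7*exp(5*t)/50.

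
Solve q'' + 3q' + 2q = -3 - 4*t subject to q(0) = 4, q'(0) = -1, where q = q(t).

Characteristic equation r² + 3r + 2 = 0 factors as (r + 1)(r + 2) = 0, so r = -1, -2.
Hence q_h = C1*exp(-t) + C2*exp(-2*t).
For the particular solution try q_p = A0 + A1*t. Substituting and matching coefficients of each power of t gives A0 = 3/2, A1 = -2, so q_p = 3/2 - 2*t.
General solution: q = 3/2 - 2*t + C1*exp(-t) + C2*exp(-2*t).
Apply the initial conditions: q(0) = 3/2 + C1 + C2 = 4 and q'(0) = -2 - C1 - 2*C2 = -1. Solving gives C1 = 6, C2 = -7/2.

q = 3/2 - 2*t + 6*exp(-t) - 7*exp(-2*t)/2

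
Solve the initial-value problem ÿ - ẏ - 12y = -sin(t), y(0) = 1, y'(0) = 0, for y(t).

Characteristic equation r² - r - 12 = 0 factors as (r + 3)(r - 4) = 0, so r = -3, 4.
Hence y_h = C1*exp(-3*t) + C2*exp(4*t).
Try y_p = A*cos(t) + B*sin(t). Substituting and equating the coefficients of cos(t) and sin(t) gives A = -1/170, B = 13/170, so y_p = -cos(t)/170 + 13*sin(t)/170.
General solution: y = -cos(t)/170 + 13*sin(t)/170 + C1*exp(-3*t) + C2*exp(4*t).
Apply the initial conditions: y(0) = -1/170 + C1 + C2 = 1 and y'(0) = 13/170 - 3*C1 + 4*C2 = 0. Solving gives C1 = 41/70, C2 = 50/119.

y = -cos(t)/170 + 13*sin(t)/170 + 41*exp(-3*t)/70 + 50*exp(4*t)/119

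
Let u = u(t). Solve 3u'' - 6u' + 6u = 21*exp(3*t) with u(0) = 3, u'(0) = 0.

u = 7*exp(3*t)/5 - 29*exp(t)*sin(t)/5 + 8*cos(t)*exp(t)/5

Divide through by 3: u'' - 2u' + 2u = 7*exp(3*t).
Characteristic equation r² - 2r + 2 = 0 has discriminant (-2)² - 4·(2) = -4 < 0, so r = 1 ± i.
Hence u_h = C1*cos(t)*exp(t) + C2*exp(t)*sin(t).
Try u_p = A*exp(3*t). Substituting into the equation and dividing by exp(3*t) gives A = 7/5, so u_p = 7*exp(3*t)/5.
General solution: u = 7*exp(3*t)/5 + C1*cos(t)*exp(t) + C2*exp(t)*sin(t).
Apply the initial conditions: u(0) = 7/5 + C1 = 3 and u'(0) = 21/5 + C1 + C2 = 0. Solving gives C1 = 8/5, C2 = -29/5.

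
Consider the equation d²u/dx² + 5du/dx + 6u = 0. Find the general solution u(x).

u = C1*exp(-3*x) + C2*exp(-2*x)

Characteristic equation r² + 5r + 6 = 0 factors as (r + 3)(r + 2) = 0, so r = -3, -2.
Hence u_h = C1*exp(-3*x) + C2*exp(-2*x).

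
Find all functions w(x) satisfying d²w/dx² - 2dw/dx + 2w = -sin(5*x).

Characteristic equation r² - 2r + 2 = 0 has discriminant (-2)² - 4·(2) = -4 < 0, so r = 1 ± i.
Hence w_h = C1*cos(x)*exp(x) + C2*exp(x)*sin(x).
Try w_p = A*cos(5*x) + B*sin(5*x). Substituting and equating the coefficients of cos(5x) and sin(5x) gives A = -10/629, B = 23/629, so w_p = -10*cos(5*x)/629 + 23*sin(5*x)/629.

w = -10*cos(5*x)/629 + 23*sin(5*x)/629 + C1*cos(x)*exp(x) + C2*exp(x)*sin(x)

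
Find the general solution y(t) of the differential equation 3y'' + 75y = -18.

y = -6/25 + C1*cos(5*t) + C2*sin(5*t)

Divide through by 3: y'' + 25y = -6.
Characteristic equation r² + 25 = 0 has discriminant (0)² - 4·(25) = -100 < 0, so r = ± 5i.
Hence y_h = C1*cos(5*t) + C2*sin(5*t).
For the particular solution try y_p = A0. Substituting and matching coefficients of each power of t gives A0 = -6/25, so y_p = -6/25.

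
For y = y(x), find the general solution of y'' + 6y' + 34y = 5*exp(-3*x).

y = exp(-3*x)/5 + C1*cos(5*x)*exp(-3*x) + C2*exp(-3*x)*sin(5*x)

Characteristic equation r² + 6r + 34 = 0 has discriminant (6)² - 4·(34) = -100 < 0, so r = -3 ± 5i.
Hence y_h = C1*cos(5*x)*exp(-3*x) + C2*exp(-3*x)*sin(5*x).
Try y_p = A*exp(-3*x). Substituting into the equation and dividing by exp(-3*x) gives A = 1/5, so y_p = exp(-3*x)/5.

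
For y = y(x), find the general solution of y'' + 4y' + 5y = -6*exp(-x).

y = -3*exp(-x) + C1*cos(x)*exp(-2*x) + C2*exp(-2*x)*sin(x)

Characteristic equation r² + 4r + 5 = 0 has discriminant (4)² - 4·(5) = -4 < 0, so r = -2 ± i.
Hence y_h = C1*cos(x)*exp(-2*x) + C2*exp(-2*x)*sin(x).
Try y_p = A*exp(-x). Substituting into the equation and dividing by exp(-x) gives A = -3, so y_p = -3*exp(-x).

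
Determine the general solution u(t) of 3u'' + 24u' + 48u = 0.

Divide through by 3: u'' + 8u' + 16u = 0.
Characteristic equation r² + 8r + 16 = 0 has discriminant (8)² - 4·(16) = 0, so r = -4 is a repeated root.
Hence u_h = (C1 + C2*t)*exp(-4*t).

u = C1*exp(-4*t) + C2*t*exp(-4*t)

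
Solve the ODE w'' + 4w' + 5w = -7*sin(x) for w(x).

w = -7*sin(x)/8 + 7*cos(x)/8 + C1*cos(x)*exp(-2*x) + C2*exp(-2*x)*sin(x)

Characteristic equation r² + 4r + 5 = 0 has discriminant (4)² - 4·(5) = -4 < 0, so r = -2 ± i.
Hence w_h = C1*cos(x)*exp(-2*x) + C2*exp(-2*x)*sin(x).
Try w_p = A*cos(x) + B*sin(x). Substituting and equating the coefficients of cos(x) and sin(x) gives A = 7/8, B = -7/8, so w_p = -7*sin(x)/8 + 7*cos(x)/8.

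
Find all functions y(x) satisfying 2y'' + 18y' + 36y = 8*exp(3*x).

Divide through by 2: y'' + 9y' + 18y = 4*exp(3*x).
Characteristic equation r² + 9r + 18 = 0 factors as (r + 3)(r + 6) = 0, so r = -3, -6.
Hence y_h = C1*exp(-3*x) + C2*exp(-6*x).
Try y_p = A*exp(3*x). Substituting into the equation and dividing by exp(3*x) gives A = 2/27, so y_p = 2*exp(3*x)/27.

y = 2*exp(3*x)/27 + C1*exp(-3*x) + C2*exp(-6*x)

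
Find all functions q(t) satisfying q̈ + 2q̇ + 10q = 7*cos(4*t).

q = -21*cos(4*t)/50 + 14*sin(4*t)/25 + C1*cos(3*t)*exp(-t) + C2*exp(-t)*sin(3*t)

Characteristic equation r² + 2r + 10 = 0 has discriminant (2)² - 4·(10) = -36 < 0, so r = -1 ± 3i.
Hence q_h = C1*cos(3*t)*exp(-t) + C2*exp(-t)*sin(3*t).
Try q_p = A*cos(4*t) + B*sin(4*t). Substituting and equating the coefficients of cos(4t) and sin(4t) gives A = -21/50, B = 14/25, so q_p = -21*cos(4*t)/50 + 14*sin(4*t)/25.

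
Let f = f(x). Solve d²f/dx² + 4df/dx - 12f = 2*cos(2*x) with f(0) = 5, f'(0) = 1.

Characteristic equation r² + 4r - 12 = 0 factors as (r - 2)(r + 6) = 0, so r = 2, -6.
Hence f_h = C1*exp(2*x) + C2*exp(-6*x).
Try f_p = A*cos(2*x) + B*sin(2*x). Substituting and equating the coefficients of cos(2x) and sin(2x) gives A = -1/10, B = 1/20, so f_p = -cos(2*x)/10 + sin(2*x)/20.
General solution: f = -cos(2*x)/10 + sin(2*x)/20 + C1*exp(2*x) + C2*exp(-6*x).
Apply the initial conditions: f(0) = -1/10 + C1 + C2 = 5 and f'(0) = 1/10 - 6*C2 + 2*C1 = 1. Solving gives C1 = 63/16, C2 = 93/80.

f = -cos(2*x)/10 + sin(2*x)/20 + 63*exp(2*x)/16 + 93*exp(-6*x)/80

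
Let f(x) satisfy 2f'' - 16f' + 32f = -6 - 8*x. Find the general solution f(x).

f = -5/16 - x/4 + C1*exp(4*x) + C2*x*exp(4*x)

Divide through by 2: f'' - 8f' + 16f = -3 - 4*x.
Characteristic equation r² - 8r + 16 = 0 has discriminant (-8)² - 4·(16) = 0, so r = 4 is a repeated root.
Hence f_h = (C1 + C2*x)*exp(4*x).
For the particular solution try f_p = A0 + A1*x. Substituting and matching coefficients of each power of x gives A0 = -5/16, A1 = -1/4, so f_p = -5/16 - x/4.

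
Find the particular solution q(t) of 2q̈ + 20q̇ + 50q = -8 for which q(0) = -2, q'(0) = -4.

Divide through by 2: q'' + 10q' + 25q = -4.
Characteristic equation r² + 10r + 25 = 0 has discriminant (10)² - 4·(25) = 0, so r = -5 is a repeated root.
Hence q_h = (C1 + C2*t)*exp(-5*t).
For the particular solution try q_p = A0. Substituting and matching coefficients of each power of t gives A0 = -4/25, so q_p = -4/25.
General solution: q = -4/25 + C1*exp(-5*t) + C2*t*exp(-5*t).
Apply the initial conditions: q(0) = -4/25 + C1 = -2 and q'(0) = C2 - 5*C1 = -4. Solving gives C1 = -46/25, C2 = -66/5.

q = -4/25 - 46*exp(-5*t)/25 - 66*t*exp(-5*t)/5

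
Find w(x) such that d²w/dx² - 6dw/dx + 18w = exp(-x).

w = exp(-x)/25 + C1*cos(3*x)*exp(3*x) + C2*exp(3*x)*sin(3*x)

Characteristic equation r² - 6r + 18 = 0 has discriminant (-6)² - 4·(18) = -36 < 0, so r = 3 ± 3i.
Hence w_h = C1*cos(3*x)*exp(3*x) + C2*exp(3*x)*sin(3*x).
Try w_p = A*exp(-x). Substituting into the equation and dividing by exp(-x) gives A = 1/25, so w_p = exp(-x)/25.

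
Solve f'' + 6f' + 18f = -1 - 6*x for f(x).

f = 1/18 - x/3 + C1*cos(3*x)*exp(-3*x) + C2*exp(-3*x)*sin(3*x)

Characteristic equation r² + 6r + 18 = 0 has discriminant (6)² - 4·(18) = -36 < 0, so r = -3 ± 3i.
Hence f_h = C1*cos(3*x)*exp(-3*x) + C2*exp(-3*x)*sin(3*x).
For the particular solution try f_p = A0 + A1*x. Substituting and matching coefficients of each power of x gives A0 = 1/18, A1 = -1/3, so f_p = 1/18 - x/3.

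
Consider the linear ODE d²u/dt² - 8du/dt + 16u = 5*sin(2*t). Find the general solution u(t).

Characteristic equation r² - 8r + 16 = 0 has discriminant (-8)² - 4·(16) = 0, so r = 4 is a repeated root.
Hence u_h = (C1 + C2*t)*exp(4*t).
Try u_p = A*cos(2*t) + B*sin(2*t). Substituting and equating the coefficients of cos(2t) and sin(2t) gives A = 1/5, B = 3/20, so u_p = cos(2*t)/5 + 3*sin(2*t)/20.

u = cos(2*t)/5 + 3*sin(2*t)/20 + C1*exp(4*t) + C2*t*exp(4*t)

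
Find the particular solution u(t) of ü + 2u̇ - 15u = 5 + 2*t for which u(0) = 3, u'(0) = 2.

u = -79/225 - 2*t/15 + 85*exp(3*t)/36 + 99*exp(-5*t)/100

Characteristic equation r² + 2r - 15 = 0 factors as (r + 5)(r - 3) = 0, so r = -5, 3.
Hence u_h = C1*exp(-5*t) + C2*exp(3*t).
For the particular solution try u_p = A0 + A1*t. Substituting and matching coefficients of each power of t gives A0 = -79/225, A1 = -2/15, so u_p = -79/225 - 2*t/15.
General solution: u = -79/225 - 2*t/15 + C1*exp(-5*t) + C2*exp(3*t).
Apply the initial conditions: u(0) = -79/225 + C1 + C2 = 3 and u'(0) = -2/15 - 5*C1 + 3*C2 = 2. Solving gives C1 = 99/100, C2 = 85/36.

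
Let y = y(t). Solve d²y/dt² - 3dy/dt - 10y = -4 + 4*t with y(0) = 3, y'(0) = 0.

y = 13/25 - 2*t/5 + 12*exp(-2*t)/7 + 134*exp(5*t)/175

Characteristic equation r² - 3r - 10 = 0 factors as (r + 2)(r - 5) = 0, so r = -2, 5.
Hence y_h = C1*exp(-2*t) + C2*exp(5*t).
For the particular solution try y_p = A0 + A1*t. Substituting and matching coefficients of each power of t gives A0 = 13/25, A1 = -2/5, so y_p = 13/25 - 2*t/5.
General solution: y = 13/25 - 2*t/5 + C1*exp(-2*t) + C2*exp(5*t).
Apply the initial conditions: y(0) = 13/25 + C1 + C2 = 3 and y'(0) = -2/5 - 2*C1 + 5*C2 = 0. Solving gives C1 = 12/7, C2 = 134/175.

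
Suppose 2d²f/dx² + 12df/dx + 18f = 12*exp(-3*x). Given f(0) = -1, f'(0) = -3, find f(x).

Divide through by 2: f'' + 6f' + 9f = 6*exp(-3*x).
Characteristic equation r² + 6r + 9 = 0 has discriminant (6)² - 4·(9) = 0, so r = -3 is a repeated root.
Hence f_h = (C1 + C2*x)*exp(-3*x).
Since exp(-3*x) solves the homogeneous equation (r = -3 is a root of multiplicity 2), multiply the trial by x^2. Try f_p = A*x^2*exp(-3*x). Substituting into the equation and dividing by exp(-3*x) gives A = 3, so f_p = 3*x^2*exp(-3*x).
General solution: f = C1*exp(-3*x) + 3*x^2*exp(-3*x) + C2*x*exp(-3*x).
Apply the initial conditions: f(0) = C1 = -1 and f'(0) = C2 - 3*C1 = -3. Solving gives C1 = -1, C2 = -6.

f = -exp(-3*x) - 6*x*exp(-3*x) + 3*x**2*exp(-3*x)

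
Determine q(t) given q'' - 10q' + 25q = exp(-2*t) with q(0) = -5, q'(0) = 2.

q = -246*exp(5*t)/49 + exp(-2*t)/49 + 190*t*exp(5*t)/7

Characteristic equation r² - 10r + 25 = 0 has discriminant (-10)² - 4·(25) = 0, so r = 5 is a repeated root.
Hence q_h = (C1 + C2*t)*exp(5*t).
Try q_p = A*exp(-2*t). Substituting into the equation and dividing by exp(-2*t) gives A = 1/49, so q_p = exp(-2*t)/49.
General solution: q = exp(-2*t)/49 + C1*exp(5*t) + C2*t*exp(5*t).
Apply the initial conditions: q(0) = 1/49 + C1 = -5 and q'(0) = -2/49 + C2 + 5*C1 = 2. Solving gives C1 = -246/49, C2 = 190/7.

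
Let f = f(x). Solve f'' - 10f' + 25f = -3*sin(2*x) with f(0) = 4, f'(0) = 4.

f = -63*sin(2*x)/841 - 60*cos(2*x)/841 + 3424*exp(5*x)/841 - 470*x*exp(5*x)/29

Characteristic equation r² - 10r + 25 = 0 has discriminant (-10)² - 4·(25) = 0, so r = 5 is a repeated root.
Hence f_h = (C1 + C2*x)*exp(5*x).
Try f_p = A*cos(2*x) + B*sin(2*x). Substituting and equating the coefficients of cos(2x) and sin(2x) gives A = -60/841, B = -63/841, so f_p = -63*sin(2*x)/841 - 60*cos(2*x)/841.
General solution: f = -63*sin(2*x)/841 - 60*cos(2*x)/841 + C1*exp(5*x) + C2*x*exp(5*x).
Apply the initial conditions: f(0) = -60/841 + C1 = 4 and f'(0) = -126/841 + C2 + 5*C1 = 4. Solving gives C1 = 3424/841, C2 = -470/29.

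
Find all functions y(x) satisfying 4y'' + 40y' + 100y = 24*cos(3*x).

Divide through by 4: y'' + 10y' + 25y = 6*cos(3*x).
Characteristic equation r² + 10r + 25 = 0 has discriminant (10)² - 4·(25) = 0, so r = -5 is a repeated root.
Hence y_h = (C1 + C2*x)*exp(-5*x).
Try y_p = A*cos(3*x) + B*sin(3*x). Substituting and equating the coefficients of cos(3x) and sin(3x) gives A = 24/289, B = 45/289, so y_p = 24*cos(3*x)/289 + 45*sin(3*x)/289.

y = 24*cos(3*x)/289 + 45*sin(3*x)/289 + C1*exp(-5*x) + C2*x*exp(-5*x)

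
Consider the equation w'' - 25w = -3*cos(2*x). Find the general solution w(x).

Characteristic equation r² - 25 = 0 factors as (r - 5)(r + 5) = 0, so r = 5, -5.
Hence w_h = C1*exp(5*x) + C2*exp(-5*x).
Try w_p = A*cos(2*x) + B*sin(2*x). Substituting and equating the coefficients of cos(2x) and sin(2x) gives A = 3/29, B = 0, so w_p = 3*cos(2*x)/29.

w = 3*cos(2*x)/29 + C1*exp(5*x) + C2*exp(-5*x)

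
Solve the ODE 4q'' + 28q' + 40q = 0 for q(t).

q = C1*exp(-2*t) + C2*exp(-5*t)

Divide through by 4: q'' + 7q' + 10q = 0.
Characteristic equation r² + 7r + 10 = 0 factors as (r + 2)(r + 5) = 0, so r = -2, -5.
Hence q_h = C1*exp(-2*t) + C2*exp(-5*t).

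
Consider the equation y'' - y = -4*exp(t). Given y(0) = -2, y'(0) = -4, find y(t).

y = -2*exp(t) - 2*t*exp(t)

Characteristic equation r² - 1 = 0 factors as (r + 1)(r - 1) = 0, so r = -1, 1.
Hence y_h = C1*exp(-t) + C2*exp(t).
Since exp(t) solves the homogeneous equation (r = 1 is a root of multiplicity 1), multiply the trial by t. Try y_p = A*t*exp(t). Substituting into the equation and dividing by exp(t) gives A = -2, so y_p = -2*t*exp(t).
General solution: y = C1*exp(-t) + C2*exp(t) - 2*t*exp(t).
Apply the initial conditions: y(0) = C1 + C2 = -2 and y'(0) = -2 + C2 - C1 = -4. Solving gives C1 = 0, C2 = -2.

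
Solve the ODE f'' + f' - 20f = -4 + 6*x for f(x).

Characteristic equation r² + r - 20 = 0 factors as (r - 4)(r + 5) = 0, so r = 4, -5.
Hence f_h = C1*exp(4*x) + C2*exp(-5*x).
For the particular solution try f_p = A0 + A1*x. Substituting and matching coefficients of each power of x gives A0 = 37/200, A1 = -3/10, so f_p = 37/200 - 3*x/10.

f = 37/200 - 3*x/10 + C1*exp(4*x) + C2*exp(-5*x)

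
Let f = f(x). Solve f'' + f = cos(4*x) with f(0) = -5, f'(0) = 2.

Characteristic equation r² + 1 = 0 has discriminant (0)² - 4·(1) = -4 < 0, so r = ± i.
Hence f_h = C1*cos(x) + C2*sin(x).
Try f_p = A*cos(4*x) + B*sin(4*x). Substituting and equating the coefficients of cos(4x) and sin(4x) gives A = -1/15, B = 0, so f_p = -cos(4*x)/15.
General solution: f = -cos(4*x)/15 + C1*cos(x) + C2*sin(x).
Apply the initial conditions: f(0) = -1/15 + C1 = -5 and f'(0) = C2 = 2. Solving gives C1 = -74/15, C2 = 2.

f = 2*sin(x) - 74*cos(x)/15 - cos(4*x)/15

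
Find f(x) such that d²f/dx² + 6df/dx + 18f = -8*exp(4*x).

f = -4*exp(4*x)/29 + C1*cos(3*x)*exp(-3*x) + C2*exp(-3*x)*sin(3*x)

Characteristic equation r² + 6r + 18 = 0 has discriminant (6)² - 4·(18) = -36 < 0, so r = -3 ± 3i.
Hence f_h = C1*cos(3*x)*exp(-3*x) + C2*exp(-3*x)*sin(3*x).
Try f_p = A*exp(4*x). Substituting into the equation and dividing by exp(4*x) gives A = -4/29, so f_p = -4*exp(4*x)/29.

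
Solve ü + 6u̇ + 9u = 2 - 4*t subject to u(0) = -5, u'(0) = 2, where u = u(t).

Characteristic equation r² + 6r + 9 = 0 has discriminant (6)² - 4·(9) = 0, so r = -3 is a repeated root.
Hence u_h = (C1 + C2*t)*exp(-3*t).
For the particular solution try u_p = A0 + A1*t. Substituting and matching coefficients of each power of t gives A0 = 14/27, A1 = -4/9, so u_p = 14/27 - 4*t/9.
General solution: u = 14/27 - 4*t/9 + C1*exp(-3*t) + C2*t*exp(-3*t).
Apply the initial conditions: u(0) = 14/27 + C1 = -5 and u'(0) = -4/9 + C2 - 3*C1 = 2. Solving gives C1 = -149/27, C2 = -127/9.

u = 14/27 - 149*exp(-3*t)/27 - 4*t/9 - 127*t*exp(-3*t)/9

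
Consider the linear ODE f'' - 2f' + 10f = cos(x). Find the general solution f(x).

f = -2*sin(x)/85 + 9*cos(x)/85 + C1*cos(3*x)*exp(x) + C2*exp(x)*sin(3*x)

Characteristic equation r² - 2r + 10 = 0 has discriminant (-2)² - 4·(10) = -36 < 0, so r = 1 ± 3i.
Hence f_h = C1*cos(3*x)*exp(x) + C2*exp(x)*sin(3*x).
Try f_p = A*cos(x) + B*sin(x). Substituting and equating the coefficients of cos(x) and sin(x) gives A = 9/85, B = -2/85, so f_p = -2*sin(x)/85 + 9*cos(x)/85.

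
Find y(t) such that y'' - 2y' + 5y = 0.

y = C1*cos(2*t)*exp(t) + C2*exp(t)*sin(2*t)

Characteristic equation r² - 2r + 5 = 0 has discriminant (-2)² - 4·(5) = -16 < 0, so r = 1 ± 2i.
Hence y_h = C1*cos(2*t)*exp(t) + C2*exp(t)*sin(2*t).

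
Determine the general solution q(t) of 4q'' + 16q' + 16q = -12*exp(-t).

q = -3*exp(-t) + C1*exp(-2*t) + C2*t*exp(-2*t)

Divide through by 4: q'' + 4q' + 4q = -3*exp(-t).
Characteristic equation r² + 4r + 4 = 0 has discriminant (4)² - 4·(4) = 0, so r = -2 is a repeated root.
Hence q_h = (C1 + C2*t)*exp(-2*t).
Try q_p = A*exp(-t). Substituting into the equation and dividing by exp(-t) gives A = -3, so q_p = -3*exp(-t).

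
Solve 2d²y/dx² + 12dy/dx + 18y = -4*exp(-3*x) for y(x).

Divide through by 2: y'' + 6y' + 9y = -2*exp(-3*x).
Characteristic equation r² + 6r + 9 = 0 has discriminant (6)² - 4·(9) = 0, so r = -3 is a repeated root.
Hence y_h = (C1 + C2*x)*exp(-3*x).
Since exp(-3*x) solves the homogeneous equation (r = -3 is a root of multiplicity 2), multiply the trial by x^2. Try y_p = A*x^2*exp(-3*x). Substituting into the equation and dividing by exp(-3*x) gives A = -1, so y_p = -x^2*exp(-3*x).

y = C1*exp(-3*x) - x**2*exp(-3*x) + C2*x*exp(-3*x)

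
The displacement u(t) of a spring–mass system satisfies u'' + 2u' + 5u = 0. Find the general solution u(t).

Characteristic equation r² + 2r + 5 = 0 has discriminant (2)² - 4·(5) = -16 < 0, so r = -1 ± 2i.
Hence u_h = C1*cos(2*t)*exp(-t) + C2*exp(-t)*sin(2*t).

u = C1*cos(2*t)*exp(-t) + C2*exp(-t)*sin(2*t)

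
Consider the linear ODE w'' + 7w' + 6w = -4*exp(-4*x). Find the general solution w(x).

w = 2*exp(-4*x)/3 + C1*exp(-x) + C2*exp(-6*x)

Characteristic equation r² + 7r + 6 = 0 factors as (r + 1)(r + 6) = 0, so r = -1, -6.
Hence w_h = C1*exp(-x) + C2*exp(-6*x).
Try w_p = A*exp(-4*x). Substituting into the equation and dividing by exp(-4*x) gives A = 2/3, so w_p = 2*exp(-4*x)/3.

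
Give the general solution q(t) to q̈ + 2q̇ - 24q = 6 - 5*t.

q = -67/288 + 5*t/24 + C1*exp(-6*t) + C2*exp(4*t)

Characteristic equation r² + 2r - 24 = 0 factors as (r + 6)(r - 4) = 0, so r = -6, 4.
Hence q_h = C1*exp(-6*t) + C2*exp(4*t).
For the particular solution try q_p = A0 + A1*t. Substituting and matching coefficients of each power of t gives A0 = -67/288, A1 = 5/24, so q_p = -67/288 + 5*t/24.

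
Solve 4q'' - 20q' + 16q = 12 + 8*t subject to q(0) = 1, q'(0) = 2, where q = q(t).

q = 11/8 + t/2 - exp(t) + 5*exp(4*t)/8

Divide through by 4: q'' - 5q' + 4q = 3 + 2*t.
Characteristic equation r² - 5r + 4 = 0 factors as (r - 4)(r - 1) = 0, so r = 4, 1.
Hence q_h = C1*exp(4*t) + C2*exp(t).
For the particular solution try q_p = A0 + A1*t. Substituting and matching coefficients of each power of t gives A0 = 11/8, A1 = 1/2, so q_p = 11/8 + t/2.
General solution: q = 11/8 + t/2 + C1*exp(4*t) + C2*exp(t).
Apply the initial conditions: q(0) = 11/8 + C1 + C2 = 1 and q'(0) = 1/2 + C2 + 4*C1 = 2. Solving gives C1 = 5/8, C2 = -1.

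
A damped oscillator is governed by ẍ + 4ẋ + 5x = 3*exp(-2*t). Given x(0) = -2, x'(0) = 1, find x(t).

x = 3*exp(-2*t) - 5*cos(t)*exp(-2*t) - 3*exp(-2*t)*sin(t)

Characteristic equation r² + 4r + 5 = 0 has discriminant (4)² - 4·(5) = -4 < 0, so r = -2 ± i.
Hence x_h = C1*cos(t)*exp(-2*t) + C2*exp(-2*t)*sin(t).
Try x_p = A*exp(-2*t). Substituting into the equation and dividing by exp(-2*t) gives A = 3, so x_p = 3*exp(-2*t).
General solution: x = 3*exp(-2*t) + C1*cos(t)*exp(-2*t) + C2*exp(-2*t)*sin(t).
Apply the initial conditions: x(0) = 3 + C1 = -2 and x'(0) = -6 + C2 - 2*C1 = 1. Solving gives C1 = -5, C2 = -3.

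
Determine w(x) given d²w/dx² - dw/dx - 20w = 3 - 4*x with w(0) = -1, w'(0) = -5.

w = -4/25 - 214*exp(5*x)/225 + x/5 + exp(-4*x)/9

Characteristic equation r² - r - 20 = 0 factors as (r - 5)(r + 4) = 0, so r = 5, -4.
Hence w_h = C1*exp(5*x) + C2*exp(-4*x).
For the particular solution try w_p = A0 + A1*x. Substituting and matching coefficients of each power of x gives A0 = -4/25, A1 = 1/5, so w_p = -4/25 + x/5.
General solution: w = -4/25 + x/5 + C1*exp(5*x) + C2*exp(-4*x).
Apply the initial conditions: w(0) = -4/25 + C1 + C2 = -1 and w'(0) = 1/5 - 4*C2 + 5*C1 = -5. Solving gives C1 = -214/225, C2 = 1/9.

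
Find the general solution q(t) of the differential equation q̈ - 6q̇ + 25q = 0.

q = C1*cos(4*t)*exp(3*t) + C2*exp(3*t)*sin(4*t)

Characteristic equation r² - 6r + 25 = 0 has discriminant (-6)² - 4·(25) = -64 < 0, so r = 3 ± 4i.
Hence q_h = C1*cos(4*t)*exp(3*t) + C2*exp(3*t)*sin(4*t).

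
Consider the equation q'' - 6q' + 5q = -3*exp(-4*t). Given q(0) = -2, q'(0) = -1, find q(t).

Characteristic equation r² - 6r + 5 = 0 factors as (r - 1)(r - 5) = 0, so r = 1, 5.
Hence q_h = C1*exp(t) + C2*exp(5*t).
Try q_p = A*exp(-4*t). Substituting into the equation and dividing by exp(-4*t) gives A = -1/15, so q_p = -exp(-4*t)/15.
General solution: q = -exp(-4*t)/15 + C1*exp(t) + C2*exp(5*t).
Apply the initial conditions: q(0) = -1/15 + C1 + C2 = -2 and q'(0) = 4/15 + C1 + 5*C2 = -1. Solving gives C1 = -21/10, C2 = 1/6.

q = -21*exp(t)/10 - exp(-4*t)/15 + exp(5*t)/6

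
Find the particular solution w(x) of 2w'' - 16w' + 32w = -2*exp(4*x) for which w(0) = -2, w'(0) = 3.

w = -2*exp(4*x) + 11*x*exp(4*x) - x**2*exp(4*x)/2

Divide through by 2: w'' - 8w' + 16w = -exp(4*x).
Characteristic equation r² - 8r + 16 = 0 has discriminant (-8)² - 4·(16) = 0, so r = 4 is a repeated root.
Hence w_h = (C1 + C2*x)*exp(4*x).
Since exp(4*x) solves the homogeneous equation (r = 4 is a root of multiplicity 2), multiply the trial by x^2. Try w_p = A*x^2*exp(4*x). Substituting into the equation and dividing by exp(4*x) gives A = -1/2, so w_p = -x^2*exp(4*x)/2.
General solution: w = C1*exp(4*x) - x^2*exp(4*x)/2 + C2*x*exp(4*x).
Apply the initial conditions: w(0) = C1 = -2 and w'(0) = C2 + 4*C1 = 3. Solving gives C1 = -2, C2 = 11.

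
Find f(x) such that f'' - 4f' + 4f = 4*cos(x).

f = -16*sin(x)/25 + 12*cos(x)/25 + C1*exp(2*x) + C2*x*exp(2*x)

Characteristic equation r² - 4r + 4 = 0 has discriminant (-4)² - 4·(4) = 0, so r = 2 is a repeated root.
Hence f_h = (C1 + C2*x)*exp(2*x).
Try f_p = A*cos(x) + B*sin(x). Substituting and equating the coefficients of cos(x) and sin(x) gives A = 12/25, B = -16/25, so f_p = -16*sin(x)/25 + 12*cos(x)/25.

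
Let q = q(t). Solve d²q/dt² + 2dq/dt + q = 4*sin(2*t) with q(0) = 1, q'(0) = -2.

Characteristic equation r² + 2r + 1 = 0 has discriminant (2)² - 4·(1) = 0, so r = -1 is a repeated root.
Hence q_h = (C1 + C2*t)*exp(-t).
Try q_p = A*cos(2*t) + B*sin(2*t). Substituting and equating the coefficients of cos(2t) and sin(2t) gives A = -16/25, B = -12/25, so q_p = -16*cos(2*t)/25 - 12*sin(2*t)/25.
General solution: q = -16*cos(2*t)/25 - 12*sin(2*t)/25 + C1*exp(-t) + C2*t*exp(-t).
Apply the initial conditions: q(0) = -16/25 + C1 = 1 and q'(0) = -24/25 + C2 - C1 = -2. Solving gives C1 = 41/25, C2 = 3/5.

q = -16*cos(2*t)/25 - 12*sin(2*t)/25 + 41*exp(-t)/25 + 3*t*exp(-t)/5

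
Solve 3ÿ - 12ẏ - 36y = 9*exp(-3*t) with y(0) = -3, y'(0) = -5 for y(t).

Divide through by 3: y'' - 4y' - 12y = 3*exp(-3*t).
Characteristic equation r² - 4r - 12 = 0 factors as (r + 2)(r - 6) = 0, so r = -2, 6.
Hence y_h = C1*exp(-2*t) + C2*exp(6*t).
Try y_p = A*exp(-3*t). Substituting into the equation and dividing by exp(-3*t) gives A = 1/3, so y_p = exp(-3*t)/3.
General solution: y = exp(-3*t)/3 + C1*exp(-2*t) + C2*exp(6*t).
Apply the initial conditions: y(0) = 1/3 + C1 + C2 = -3 and y'(0) = -1 - 2*C1 + 6*C2 = -5. Solving gives C1 = -2, C2 = -4/3.

y = -2*exp(-2*t) - 4*exp(6*t)/3 + exp(-3*t)/3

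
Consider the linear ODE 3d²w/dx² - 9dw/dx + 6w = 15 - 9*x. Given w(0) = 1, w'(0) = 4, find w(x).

w = 1/4 - 4*exp(x) - 3*x/2 + 19*exp(2*x)/4

Divide through by 3: w'' - 3w' + 2w = 5 - 3*x.
Characteristic equation r² - 3r + 2 = 0 factors as (r - 2)(r - 1) = 0, so r = 2, 1.
Hence w_h = C1*exp(2*x) + C2*exp(x).
For the particular solution try w_p = A0 + A1*x. Substituting and matching coefficients of each power of x gives A0 = 1/4, A1 = -3/2, so w_p = 1/4 - 3*x/2.
General solution: w = 1/4 - 3*x/2 + C1*exp(2*x) + C2*exp(x).
Apply the initial conditions: w(0) = 1/4 + C1 + C2 = 1 and w'(0) = -3/2 + C2 + 2*C1 = 4. Solving gives C1 = 19/4, C2 = -4.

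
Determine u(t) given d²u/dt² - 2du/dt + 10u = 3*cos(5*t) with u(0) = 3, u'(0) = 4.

Characteristic equation r² - 2r + 10 = 0 has discriminant (-2)² - 4·(10) = -36 < 0, so r = 1 ± 3i.
Hence u_h = C1*cos(3*t)*exp(t) + C2*exp(t)*sin(3*t).
Try u_p = A*cos(5*t) + B*sin(5*t). Substituting and equating the coefficients of cos(5t) and sin(5t) gives A = -9/65, B = -6/65, so u_p = -9*cos(5*t)/65 - 6*sin(5*t)/65.
General solution: u = -9*cos(5*t)/65 - 6*sin(5*t)/65 + C1*cos(3*t)*exp(t) + C2*exp(t)*sin(3*t).
Apply the initial conditions: u(0) = -9/65 + C1 = 3 and u'(0) = -6/13 + C1 + 3*C2 = 4. Solving gives C1 = 204/65, C2 = 86/195.

u = -9*cos(5*t)/65 - 6*sin(5*t)/65 + 86*exp(t)*sin(3*t)/195 + 204*cos(3*t)*exp(t)/65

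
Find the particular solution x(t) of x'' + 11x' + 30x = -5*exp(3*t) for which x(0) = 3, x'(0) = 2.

x = -158*exp(-6*t)/9 - 5*exp(3*t)/72 + 165*exp(-5*t)/8

Characteristic equation r² + 11r + 30 = 0 factors as (r + 6)(r + 5) = 0, so r = -6, -5.
Hence x_h = C1*exp(-6*t) + C2*exp(-5*t).
Try x_p = A*exp(3*t). Substituting into the equation and dividing by exp(3*t) gives A = -5/72, so x_p = -5*exp(3*t)/72.
General solution: x = -5*exp(3*t)/72 + C1*exp(-6*t) + C2*exp(-5*t).
Apply the initial conditions: x(0) = -5/72 + C1 + C2 = 3 and x'(0) = -5/24 - 6*C1 - 5*C2 = 2. Solving gives C1 = -158/9, C2 = 165/8.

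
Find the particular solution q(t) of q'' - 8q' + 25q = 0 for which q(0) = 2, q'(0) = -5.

Characteristic equation r² - 8r + 25 = 0 has discriminant (-8)² - 4·(25) = -36 < 0, so r = 4 ± 3i.
Hence q_h = C1*cos(3*t)*exp(4*t) + C2*exp(4*t)*sin(3*t).
Apply the initial conditions: q(0) = C1 = 2 and q'(0) = 3*C2 + 4*C1 = -5. Solving gives C1 = 2, C2 = -13/3.

q = 2*cos(3*t)*exp(4*t) - 13*exp(4*t)*sin(3*t)/3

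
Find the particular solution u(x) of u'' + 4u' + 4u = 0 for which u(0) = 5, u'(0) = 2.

Characteristic equation r² + 4r + 4 = 0 has discriminant (4)² - 4·(4) = 0, so r = -2 is a repeated root.
Hence u_h = (C1 + C2*x)*exp(-2*x).
Apply the initial conditions: u(0) = C1 = 5 and u'(0) = C2 - 2*C1 = 2. Solving gives C1 = 5, C2 = 12.

u = 5*exp(-2*x) + 12*x*exp(-2*x)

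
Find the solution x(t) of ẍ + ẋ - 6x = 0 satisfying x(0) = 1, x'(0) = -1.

x = 2*exp(2*t)/5 + 3*exp(-3*t)/5

Characteristic equation r² + r - 6 = 0 factors as (r + 3)(r - 2) = 0, so r = -3, 2.
Hence x_h = C1*exp(-3*t) + C2*exp(2*t).
Apply the initial conditions: x(0) = C1 + C2 = 1 and x'(0) = -3*C1 + 2*C2 = -1. Solving gives C1 = 3/5, C2 = 2/5.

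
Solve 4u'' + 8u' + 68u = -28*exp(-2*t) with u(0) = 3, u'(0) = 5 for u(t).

u = -7*exp(-2*t)/17 + 58*cos(4*t)*exp(-t)/17 + 129*exp(-t)*sin(4*t)/68

Divide through by 4: u'' + 2u' + 17u = -7*exp(-2*t).
Characteristic equation r² + 2r + 17 = 0 has discriminant (2)² - 4·(17) = -64 < 0, so r = -1 ± 4i.
Hence u_h = C1*cos(4*t)*exp(-t) + C2*exp(-t)*sin(4*t).
Try u_p = A*exp(-2*t). Substituting into the equation and dividing by exp(-2*t) gives A = -7/17, so u_p = -7*exp(-2*t)/17.
General solution: u = -7*exp(-2*t)/17 + C1*cos(4*t)*exp(-t) + C2*exp(-t)*sin(4*t).
Apply the initial conditions: u(0) = -7/17 + C1 = 3 and u'(0) = 14/17 - C1 + 4*C2 = 5. Solving gives C1 = 58/17, C2 = 129/68.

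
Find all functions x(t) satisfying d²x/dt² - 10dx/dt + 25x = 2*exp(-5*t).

x = exp(-5*t)/50 + C1*exp(5*t) + C2*t*exp(5*t)

Characteristic equation r² - 10r + 25 = 0 has discriminant (-10)² - 4·(25) = 0, so r = 5 is a repeated root.
Hence x_h = (C1 + C2*t)*exp(5*t).
Try x_p = A*exp(-5*t). Substituting into the equation and dividing by exp(-5*t) gives A = 1/50, so x_p = exp(-5*t)/50.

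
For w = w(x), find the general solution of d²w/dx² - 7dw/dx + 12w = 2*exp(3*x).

Characteristic equation r² - 7r + 12 = 0 factors as (r - 4)(r - 3) = 0, so r = 4, 3.
Hence w_h = C1*exp(4*x) + C2*exp(3*x).
Since exp(3*x) solves the homogeneous equation (r = 3 is a root of multiplicity 1), multiply the trial by x. Try w_p = A*x*exp(3*x). Substituting into the equation and dividing by exp(3*x) gives A = -2, so w_p = -2*x*exp(3*x).

w = C1*exp(4*x) + C2*exp(3*x) - 2*x*exp(3*x)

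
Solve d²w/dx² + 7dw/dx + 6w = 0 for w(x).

Characteristic equation r² + 7r + 6 = 0 factors as (r + 6)(r + 1) = 0, so r = -6, -1.
Hence w_h = C1*exp(-6*x) + C2*exp(-x).

w = C1*exp(-6*x) + C2*exp(-x)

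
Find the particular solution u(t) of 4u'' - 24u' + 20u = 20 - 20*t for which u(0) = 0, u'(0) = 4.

u = -1/5 - t - exp(t) + 6*exp(5*t)/5

Divide through by 4: u'' - 6u' + 5u = 5 - 5*t.
Characteristic equation r² - 6r + 5 = 0 factors as (r - 1)(r - 5) = 0, so r = 1, 5.
Hence u_h = C1*exp(t) + C2*exp(5*t).
For the particular solution try u_p = A0 + A1*t. Substituting and matching coefficients of each power of t gives A0 = -1/5, A1 = -1, so u_p = -1/5 - t.
General solution: u = -1/5 - t + C1*exp(t) + C2*exp(5*t).
Apply the initial conditions: u(0) = -1/5 + C1 + C2 = 0 and u'(0) = -1 + C1 + 5*C2 = 4. Solving gives C1 = -1, C2 = 6/5.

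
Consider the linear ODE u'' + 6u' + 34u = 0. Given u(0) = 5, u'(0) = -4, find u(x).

Characteristic equation r² + 6r + 34 = 0 has discriminant (6)² - 4·(34) = -100 < 0, so r = -3 ± 5i.
Hence u_h = C1*cos(5*x)*exp(-3*x) + C2*exp(-3*x)*sin(5*x).
Apply the initial conditions: u(0) = C1 = 5 and u'(0) = -3*C1 + 5*C2 = -4. Solving gives C1 = 5, C2 = 11/5.

u = 5*cos(5*x)*exp(-3*x) + 11*exp(-3*x)*sin(5*x)/5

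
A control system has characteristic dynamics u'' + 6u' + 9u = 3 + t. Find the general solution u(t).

Characteristic equation r² + 6r + 9 = 0 has discriminant (6)² - 4·(9) = 0, so r = -3 is a repeated root.
Hence u_h = (C1 + C2*t)*exp(-3*t).
For the particular solution try u_p = A0 + A1*t. Substituting and matching coefficients of each power of t gives A0 = 7/27, A1 = 1/9, so u_p = 7/27 + t/9.

u = 7/27 + t/9 + C1*exp(-3*t) + C2*t*exp(-3*t)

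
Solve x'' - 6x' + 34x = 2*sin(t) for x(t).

Characteristic equation r² - 6r + 34 = 0 has discriminant (-6)² - 4·(34) = -100 < 0, so r = 3 ± 5i.
Hence x_h = C1*cos(5*t)*exp(3*t) + C2*exp(3*t)*sin(5*t).
Try x_p = A*cos(t) + B*sin(t). Substituting and equating the coefficients of cos(t) and sin(t) gives A = 4/375, B = 22/375, so x_p = 4*cos(t)/375 + 22*sin(t)/375.

x = 4*cos(t)/375 + 22*sin(t)/375 + C1*cos(5*t)*exp(3*t) + C2*exp(3*t)*sin(5*t)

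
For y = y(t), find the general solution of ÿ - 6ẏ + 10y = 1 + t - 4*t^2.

y = -6/125 - 19*t/50 - 2*t**2/5 + C1*cos(t)*exp(3*t) + C2*exp(3*t)*sin(t)

Characteristic equation r² - 6r + 10 = 0 has discriminant (-6)² - 4·(10) = -4 < 0, so r = 3 ± i.
Hence y_h = C1*cos(t)*exp(3*t) + C2*exp(3*t)*sin(t).
For the particular solution try y_p = A0 + A1*t + A2*t^2. Substituting and matching coefficients of each power of t gives A0 = -6/125, A1 = -19/50, A2 = -2/5, so y_p = -6/125 - 19*t/50 - 2*t^2/5.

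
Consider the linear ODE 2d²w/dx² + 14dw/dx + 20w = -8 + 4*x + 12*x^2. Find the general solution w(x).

w = -9/125 - 16*x/25 + 3*x**2/5 + C1*exp(-5*x) + C2*exp(-2*x)

Divide through by 2: w'' + 7w' + 10w = -4 + 2*x + 6*x^2.
Characteristic equation r² + 7r + 10 = 0 factors as (r + 5)(r + 2) = 0, so r = -5, -2.
Hence w_h = C1*exp(-5*x) + C2*exp(-2*x).
For the particular solution try w_p = A0 + A1*x + A2*x^2. Substituting and matching coefficients of each power of x gives A0 = -9/125, A1 = -16/25, A2 = 3/5, so w_p = -9/125 - 16*x/25 + 3*x^2/5.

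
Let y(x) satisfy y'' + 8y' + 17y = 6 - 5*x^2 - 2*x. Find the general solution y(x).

y = 1536/4913 - 5*x**2/17 + 46*x/289 + C1*cos(x)*exp(-4*x) + C2*exp(-4*x)*sin(x)

Characteristic equation r² + 8r + 17 = 0 has discriminant (8)² - 4·(17) = -4 < 0, so r = -4 ± i.
Hence y_h = C1*cos(x)*exp(-4*x) + C2*exp(-4*x)*sin(x).
For the particular solution try y_p = A0 + A1*x + A2*x^2. Substituting and matching coefficients of each power of x gives A0 = 1536/4913, A1 = 46/289, A2 = -5/17, so y_p = 1536/4913 - 5*x^2/17 + 46*x/289.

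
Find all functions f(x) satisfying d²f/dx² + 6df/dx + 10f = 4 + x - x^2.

f = 36/125 - x**2/10 + 11*x/50 + C1*cos(x)*exp(-3*x) + C2*exp(-3*x)*sin(x)

Characteristic equation r² + 6r + 10 = 0 has discriminant (6)² - 4·(10) = -4 < 0, so r = -3 ± i.
Hence f_h = C1*cos(x)*exp(-3*x) + C2*exp(-3*x)*sin(x).
For the particular solution try f_p = A0 + A1*x + A2*x^2. Substituting and matching coefficients of each power of x gives A0 = 36/125, A1 = 11/50, A2 = -1/10, so f_p = 36/125 - x^2/10 + 11*x/50.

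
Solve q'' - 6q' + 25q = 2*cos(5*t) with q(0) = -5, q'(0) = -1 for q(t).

q = -sin(5*t)/15 - 5*cos(4*t)*exp(3*t) + 43*exp(3*t)*sin(4*t)/12

Characteristic equation r² - 6r + 25 = 0 has discriminant (-6)² - 4·(25) = -64 < 0, so r = 3 ± 4i.
Hence q_h = C1*cos(4*t)*exp(3*t) + C2*exp(3*t)*sin(4*t).
Try q_p = A*cos(5*t) + B*sin(5*t). Substituting and equating the coefficients of cos(5t) and sin(5t) gives A = 0, B = -1/15, so q_p = -sin(5*t)/15.
General solution: q = -sin(5*t)/15 + C1*cos(4*t)*exp(3*t) + C2*exp(3*t)*sin(4*t).
Apply the initial conditions: q(0) = C1 = -5 and q'(0) = -1/3 + 3*C1 + 4*C2 = -1. Solving gives C1 = -5, C2 = 43/12.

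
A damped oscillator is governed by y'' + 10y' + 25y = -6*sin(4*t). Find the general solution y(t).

y = -54*sin(4*t)/1681 + 240*cos(4*t)/1681 + C1*exp(-5*t) + C2*t*exp(-5*t)

Characteristic equation r² + 10r + 25 = 0 has discriminant (10)² - 4·(25) = 0, so r = -5 is a repeated root.
Hence y_h = (C1 + C2*t)*exp(-5*t).
Try y_p = A*cos(4*t) + B*sin(4*t). Substituting and equating the coefficients of cos(4t) and sin(4t) gives A = 240/1681, B = -54/1681, so y_p = -54*sin(4*t)/1681 + 240*cos(4*t)/1681.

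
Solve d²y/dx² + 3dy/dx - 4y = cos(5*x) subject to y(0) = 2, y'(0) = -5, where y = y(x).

y = -29*cos(5*x)/1066 + 15*sin(5*x)/1066 + 79*exp(x)/130 + 291*exp(-4*x)/205

Characteristic equation r² + 3r - 4 = 0 factors as (r + 4)(r - 1) = 0, so r = -4, 1.
Hence y_h = C1*exp(-4*x) + C2*exp(x).
Try y_p = A*cos(5*x) + B*sin(5*x). Substituting and equating the coefficients of cos(5x) and sin(5x) gives A = -29/1066, B = 15/1066, so y_p = -29*cos(5*x)/1066 + 15*sin(5*x)/1066.
General solution: y = -29*cos(5*x)/1066 + 15*sin(5*x)/1066 + C1*exp(-4*x) + C2*exp(x).
Apply the initial conditions: y(0) = -29/1066 + C1 + C2 = 2 and y'(0) = 75/1066 + C2 - 4*C1 = -5. Solving gives C1 = 291/205, C2 = 79/130.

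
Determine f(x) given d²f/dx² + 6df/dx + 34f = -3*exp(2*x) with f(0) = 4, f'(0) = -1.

Characteristic equation r² + 6r + 34 = 0 has discriminant (6)² - 4·(34) = -100 < 0, so r = -3 ± 5i.
Hence f_h = C1*cos(5*x)*exp(-3*x) + C2*exp(-3*x)*sin(5*x).
Try f_p = A*exp(2*x). Substituting into the equation and dividing by exp(2*x) gives A = -3/50, so f_p = -3*exp(2*x)/50.
General solution: f = -3*exp(2*x)/50 + C1*cos(5*x)*exp(-3*x) + C2*exp(-3*x)*sin(5*x).
Apply the initial conditions: f(0) = -3/50 + C1 = 4 and f'(0) = -3/25 - 3*C1 + 5*C2 = -1. Solving gives C1 = 203/50, C2 = 113/50.

f = -3*exp(2*x)/50 + 113*exp(-3*x)*sin(5*x)/50 + 203*cos(5*x)*exp(-3*x)/50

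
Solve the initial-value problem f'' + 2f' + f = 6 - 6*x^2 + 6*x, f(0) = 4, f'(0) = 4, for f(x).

Characteristic equation r² + 2r + 1 = 0 has discriminant (2)² - 4·(1) = 0, so r = -1 is a repeated root.
Hence f_h = (C1 + C2*x)*exp(-x).
For the particular solution try f_p = A0 + A1*x + A2*x^2. Substituting and matching coefficients of each power of x gives A0 = -42, A1 = 30, A2 = -6, so f_p = -42 - 6*x^2 + 30*x.
General solution: f = -42 - 6*x^2 + 30*x + C1*exp(-x) + C2*x*exp(-x).
Apply the initial conditions: f(0) = -42 + C1 = 4 and f'(0) = 30 + C2 - C1 = 4. Solving gives C1 = 46, C2 = 20.

f = -42 - 6*x**2 + 30*x + 46*exp(-x) + 20*x*exp(-x)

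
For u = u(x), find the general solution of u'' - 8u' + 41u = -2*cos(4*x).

u = -50*cos(4*x)/1649 + 64*sin(4*x)/1649 + C1*cos(5*x)*exp(4*x) + C2*exp(4*x)*sin(5*x)

Characteristic equation r² - 8r + 41 = 0 has discriminant (-8)² - 4·(41) = -100 < 0, so r = 4 ± 5i.
Hence u_h = C1*cos(5*x)*exp(4*x) + C2*exp(4*x)*sin(5*x).
Try u_p = A*cos(4*x) + B*sin(4*x). Substituting and equating the coefficients of cos(4x) and sin(4x) gives A = -50/1649, B = 64/1649, so u_p = -50*cos(4*x)/1649 + 64*sin(4*x)/1649.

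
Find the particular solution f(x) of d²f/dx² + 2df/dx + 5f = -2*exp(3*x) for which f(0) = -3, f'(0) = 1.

Characteristic equation r² + 2r + 5 = 0 has discriminant (2)² - 4·(5) = -16 < 0, so r = -1 ± 2i.
Hence f_h = C1*cos(2*x)*exp(-x) + C2*exp(-x)*sin(2*x).
Try f_p = A*exp(3*x). Substituting into the equation and dividing by exp(3*x) gives A = -1/10, so f_p = -exp(3*x)/10.
General solution: f = -exp(3*x)/10 + C1*cos(2*x)*exp(-x) + C2*exp(-x)*sin(2*x).
Apply the initial conditions: f(0) = -1/10 + C1 = -3 and f'(0) = -3/10 - C1 + 2*C2 = 1. Solving gives C1 = -29/10, C2 = -4/5.

f = -exp(3*x)/10 - 29*cos(2*x)*exp(-x)/10 - 4*exp(-x)*sin(2*x)/5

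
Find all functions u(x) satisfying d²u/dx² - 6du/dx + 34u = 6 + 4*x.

u = 57/289 + 2*x/17 + C1*cos(5*x)*exp(3*x) + C2*exp(3*x)*sin(5*x)

Characteristic equation r² - 6r + 34 = 0 has discriminant (-6)² - 4·(34) = -100 < 0, so r = 3 ± 5i.
Hence u_h = C1*cos(5*x)*exp(3*x) + C2*exp(3*x)*sin(5*x).
For the particular solution try u_p = A0 + A1*x. Substituting and matching coefficients of each power of x gives A0 = 57/289, A1 = 2/17, so u_p = 57/289 + 2*x/17.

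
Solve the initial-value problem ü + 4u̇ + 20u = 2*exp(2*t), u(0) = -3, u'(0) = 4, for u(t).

u = exp(2*t)/16 - 49*cos(4*t)*exp(-2*t)/16 - 9*exp(-2*t)*sin(4*t)/16

Characteristic equation r² + 4r + 20 = 0 has discriminant (4)² - 4·(20) = -64 < 0, so r = -2 ± 4i.
Hence u_h = C1*cos(4*t)*exp(-2*t) + C2*exp(-2*t)*sin(4*t).
Try u_p = A*exp(2*t). Substituting into the equation and dividing by exp(2*t) gives A = 1/16, so u_p = exp(2*t)/16.
General solution: u = exp(2*t)/16 + C1*cos(4*t)*exp(-2*t) + C2*exp(-2*t)*sin(4*t).
Apply the initial conditions: u(0) = 1/16 + C1 = -3 and u'(0) = 1/8 - 2*C1 + 4*C2 = 4. Solving gives C1 = -49/16, C2 = -9/16.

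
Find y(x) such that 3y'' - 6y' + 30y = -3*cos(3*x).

y = -cos(3*x)/37 + 6*sin(3*x)/37 + C1*cos(3*x)*exp(x) + C2*exp(x)*sin(3*x)

Divide through by 3: y'' - 2y' + 10y = -cos(3*x).
Characteristic equation r² - 2r + 10 = 0 has discriminant (-2)² - 4·(10) = -36 < 0, so r = 1 ± 3i.
Hence y_h = C1*cos(3*x)*exp(x) + C2*exp(x)*sin(3*x).
Try y_p = A*cos(3*x) + B*sin(3*x). Substituting and equating the coefficients of cos(3x) and sin(3x) gives A = -1/37, B = 6/37, so y_p = -cos(3*x)/37 + 6*sin(3*x)/37.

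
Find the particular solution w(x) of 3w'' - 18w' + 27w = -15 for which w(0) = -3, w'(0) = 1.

Divide through by 3: w'' - 6w' + 9w = -5.
Characteristic equation r² - 6r + 9 = 0 has discriminant (-6)² - 4·(9) = 0, so r = 3 is a repeated root.
Hence w_h = (C1 + C2*x)*exp(3*x).
For the particular solution try w_p = A0. Substituting and matching coefficients of each power of x gives A0 = -5/9, so w_p = -5/9.
General solution: w = -5/9 + C1*exp(3*x) + C2*x*exp(3*x).
Apply the initial conditions: w(0) = -5/9 + C1 = -3 and w'(0) = C2 + 3*C1 = 1. Solving gives C1 = -22/9, C2 = 25/3.

w = -5/9 - 22*exp(3*x)/9 + 25*x*exp(3*x)/3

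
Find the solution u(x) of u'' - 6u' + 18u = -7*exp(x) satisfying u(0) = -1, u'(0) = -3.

Characteristic equation r² - 6r + 18 = 0 has discriminant (-6)² - 4·(18) = -36 < 0, so r = 3 ± 3i.
Hence u_h = C1*cos(3*x)*exp(3*x) + C2*exp(3*x)*sin(3*x).
Try u_p = A*exp(x). Substituting into the equation and dividing by exp(x) gives A = -7/13, so u_p = -7*exp(x)/13.
General solution: u = -7*exp(x)/13 + C1*cos(3*x)*exp(3*x) + C2*exp(3*x)*sin(3*x).
Apply the initial conditions: u(0) = -7/13 + C1 = -1 and u'(0) = -7/13 + 3*C1 + 3*C2 = -3. Solving gives C1 = -6/13, C2 = -14/39.

u = -7*exp(x)/13 - 14*exp(3*x)*sin(3*x)/39 - 6*cos(3*x)*exp(3*x)/13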